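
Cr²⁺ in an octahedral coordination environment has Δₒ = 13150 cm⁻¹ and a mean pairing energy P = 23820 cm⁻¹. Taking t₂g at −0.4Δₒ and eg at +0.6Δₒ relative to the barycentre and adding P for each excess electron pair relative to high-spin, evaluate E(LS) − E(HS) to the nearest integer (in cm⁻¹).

10670

Group 6 minus oxidation state +2 gives a d⁴ configuration for Cr²⁺.
High-spin d⁴ fills as t₂g³ eg¹ with CFSE 3(−0.4) + 1(+0.6) = -0.6Δₒ = -7890 cm⁻¹.
For low-spin the configuration is t₂g⁴ eg⁰: orbital energy -1.6 × 13150 = -21040 cm⁻¹, and 1 additional pair relative to high-spin adds 23820 cm⁻¹, giving 2780 cm⁻¹.
Thus E(LS) − E(HS) = 10670 cm⁻¹.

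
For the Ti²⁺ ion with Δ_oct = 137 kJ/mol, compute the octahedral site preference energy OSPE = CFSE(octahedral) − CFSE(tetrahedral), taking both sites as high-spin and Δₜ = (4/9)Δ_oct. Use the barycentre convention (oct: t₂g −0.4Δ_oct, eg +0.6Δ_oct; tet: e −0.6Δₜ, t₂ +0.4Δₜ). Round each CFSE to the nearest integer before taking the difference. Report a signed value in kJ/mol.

-37

Ti sits in group 4; removing 2 electrons leaves Ti²⁺ with 4 − 2 = 2 d electrons.
In an octahedral site d² (HS) is t₂g² eg⁰, giving CFSE(oct) = -0.8Δ_oct = -110 kJ/mol.
In a tetrahedral site the filling is e² t₂⁰: CFSE(tet) = -1.2Δₜ = -1.2 × (4/9)(137) = -73 kJ/mol.
OSPE = -110 − (-73) = -37 kJ/mol.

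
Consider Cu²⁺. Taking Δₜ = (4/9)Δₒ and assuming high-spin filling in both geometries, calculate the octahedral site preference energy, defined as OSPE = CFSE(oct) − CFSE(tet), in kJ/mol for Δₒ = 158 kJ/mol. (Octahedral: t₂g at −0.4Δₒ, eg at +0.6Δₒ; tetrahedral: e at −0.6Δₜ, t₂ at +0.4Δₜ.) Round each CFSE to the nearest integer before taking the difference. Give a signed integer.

Cu sits in group 11; removing 2 electrons leaves Cu²⁺ with 11 − 2 = 9 d electrons.
In an octahedral site d⁹ (HS) is t₂g⁶ eg³, giving CFSE(oct) = -0.6Δₒ = -95 kJ/mol.
Tetrahedral: e⁴ t₂⁵, CFSE = 4(−0.6) + 5(+0.4) = -0.4Δₜ = -0.4 × (4/9) × 158 = -28 kJ/mol.
OSPE = CFSE(oct) − CFSE(tet) = -95 − (-28) = -67 kJ/mol.

-67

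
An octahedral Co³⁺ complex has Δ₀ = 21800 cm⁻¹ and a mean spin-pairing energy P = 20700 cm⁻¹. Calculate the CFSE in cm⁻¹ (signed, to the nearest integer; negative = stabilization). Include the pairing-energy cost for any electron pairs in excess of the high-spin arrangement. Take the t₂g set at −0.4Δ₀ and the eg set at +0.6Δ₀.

Co sits in group 9; removing 3 electrons leaves Co³⁺ with 9 − 3 = 6 d electrons.
With Δ₀ > P the complex is low-spin.
Configuration: t₂g⁶ eg⁰.
Orbital CFSE = -2.4Δ₀ = -2.4 × 21800 = -52320 cm⁻¹.
Excess pairs vs high-spin: 3 − 1 = 2; pairing cost = +41400 cm⁻¹.
Net CFSE = -52320 + 41400 = -10920 cm⁻¹.

-10920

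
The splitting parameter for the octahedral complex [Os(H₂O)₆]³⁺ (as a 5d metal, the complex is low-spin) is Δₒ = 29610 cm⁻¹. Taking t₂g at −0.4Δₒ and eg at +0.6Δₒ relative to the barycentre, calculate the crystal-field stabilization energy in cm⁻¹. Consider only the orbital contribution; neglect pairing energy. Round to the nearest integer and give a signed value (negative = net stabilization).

-59220

H₂O is neutral, so the +3 overall charge sits on Os: oxidation state +3.
Os³⁺: group 8, so d-count = 8 − 3 = 5.
Configuration: t₂g⁵ eg⁰.
CFSE(orbital) = 5×(-0.4Δₒ) + 0×(0.6Δₒ) = -2.0Δₒ; with Δₒ = 29610 cm⁻¹ that is -59220 cm⁻¹.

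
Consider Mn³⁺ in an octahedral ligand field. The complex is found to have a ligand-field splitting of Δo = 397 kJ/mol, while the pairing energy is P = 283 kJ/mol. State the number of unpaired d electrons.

2

Mn³⁺: group 7, so d-count = 7 − 3 = 4.
Δo > P, so pairing is preferred: the ground state is low-spin.
Configuration: t₂g⁴ eg⁰.
Unpaired electrons: 2.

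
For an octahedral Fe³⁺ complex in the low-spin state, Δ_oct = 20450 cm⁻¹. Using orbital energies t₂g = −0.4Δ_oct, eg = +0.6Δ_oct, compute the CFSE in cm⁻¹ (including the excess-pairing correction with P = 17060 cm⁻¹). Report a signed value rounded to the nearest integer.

Fe sits in group 8; removing 3 electrons leaves Fe³⁺ with 8 − 3 = 5 d electrons.
The d⁵ electrons fill as t₂g⁵ eg⁰.
The orbital stabilization is -2.0Δ_oct = -2.0 × 20450 = -40900 cm⁻¹.
High-spin d⁵ would be t₂g³ eg² with 0 pairs; low-spin has 2, so 2 excess pairs cost +2P = +34120 cm⁻¹.
Net CFSE = -40900 + 34120 = -6780 cm⁻¹.

-6780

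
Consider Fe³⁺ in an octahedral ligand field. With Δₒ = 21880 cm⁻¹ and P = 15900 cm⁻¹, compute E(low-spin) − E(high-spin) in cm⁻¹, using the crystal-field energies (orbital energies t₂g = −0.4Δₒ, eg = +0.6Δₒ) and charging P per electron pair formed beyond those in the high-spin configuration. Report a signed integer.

Fe is in group 8, so Fe³⁺ is d⁵ (8 − 3 = 5).
High-spin: t₂g³ eg², CFSE = 0.0Δₒ = 0 cm⁻¹.
For low-spin the configuration is t₂g⁵ eg⁰: orbital energy -2.0 × 21880 = -43760 cm⁻¹, and 2 additional pairs relative to high-spin add 31800 cm⁻¹, giving -11960 cm⁻¹.
E(LS) − E(HS) = -11960 − (0) = -11960 cm⁻¹.

-11960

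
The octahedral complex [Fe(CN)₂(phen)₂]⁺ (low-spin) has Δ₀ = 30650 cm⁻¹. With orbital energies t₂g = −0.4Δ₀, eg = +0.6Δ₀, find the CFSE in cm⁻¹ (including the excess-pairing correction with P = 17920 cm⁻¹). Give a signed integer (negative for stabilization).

-25460

Ligand charges: 2×(-1) from CN⁻ and 2×(+0) from phen sum to -2; with overall charge +1, Fe is +3.
Fe is in group 8, so Fe³⁺ is d⁵ (8 − 3 = 5).
Configuration: t₂g⁵ eg⁰.
CFSE(orbital) = 5×(-0.4Δ₀) + 0×(0.6Δ₀) = -2.0Δ₀; with Δ₀ = 30650 cm⁻¹ that is -61300 cm⁻¹.
Relative to high-spin t₂g³ eg² (0 paired), the low-spin configuration has 2 additional pairs, contributing +2 × 17920 = +35840 cm⁻¹.
Overall CFSE = -61300 + 35840 = -25460 cm⁻¹.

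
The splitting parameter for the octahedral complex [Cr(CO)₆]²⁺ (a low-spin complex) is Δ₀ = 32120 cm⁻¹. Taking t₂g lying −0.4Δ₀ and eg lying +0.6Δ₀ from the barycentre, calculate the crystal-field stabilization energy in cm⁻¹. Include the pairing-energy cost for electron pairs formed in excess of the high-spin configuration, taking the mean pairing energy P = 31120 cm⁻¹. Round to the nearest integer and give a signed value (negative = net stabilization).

CO is neutral, so the +2 overall charge sits on Cr: oxidation state +2.
Cr²⁺: group 6, so d-count = 6 − 2 = 4.
Configuration: t₂g⁴ eg⁰.
The orbital stabilization is -1.6Δ₀ = -1.6 × 32120 = -51392 cm⁻¹.
High-spin d⁴ would be t₂g³ eg¹ with 0 pairs; low-spin has 1, so 1 excess pair costs +1P = +31120 cm⁻¹.
Combining: -51392 + 31120 = -20272 cm⁻¹.

-20272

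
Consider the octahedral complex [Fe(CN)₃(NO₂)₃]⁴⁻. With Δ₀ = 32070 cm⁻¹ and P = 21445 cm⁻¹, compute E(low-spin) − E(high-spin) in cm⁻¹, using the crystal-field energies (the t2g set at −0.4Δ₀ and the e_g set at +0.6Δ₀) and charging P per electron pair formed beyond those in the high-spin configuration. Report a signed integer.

-21250

Ligand charges: 3×(-1) from CN⁻ and 3×(-1) from NO₂⁻ sum to -6; with overall charge -4, Fe is +2.
Fe²⁺: group 8, so d-count = 8 − 2 = 6.
In the high-spin limit (t2g^4 e_g^2) the orbital term is -0.4Δ₀ = -12828 cm⁻¹, with no excess pairing.
For low-spin the configuration is t2g^6 e_g^0: orbital energy -2.4 × 32070 = -76968 cm⁻¹, and 2 additional pairs relative to high-spin add 42890 cm⁻¹, giving -34078 cm⁻¹.
Thus E(LS) − E(HS) = -21250 cm⁻¹.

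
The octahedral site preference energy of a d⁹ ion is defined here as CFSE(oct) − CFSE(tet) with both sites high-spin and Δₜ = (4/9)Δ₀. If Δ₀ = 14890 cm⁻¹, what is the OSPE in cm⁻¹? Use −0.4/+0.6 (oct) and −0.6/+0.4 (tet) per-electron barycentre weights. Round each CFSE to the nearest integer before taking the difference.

-6287

Octahedral (high-spin): t₂g⁶ eg³, CFSE = 6(−0.4) + 3(+0.6) = -0.6Δ₀ = -0.6 × 14890 = -8934 cm⁻¹.
Tetrahedral e⁴ t₂⁵ gives -0.4Δₜ = -0.4 × (4/9) × 14890 = -2647 cm⁻¹.
Subtracting, OSPE = -8934 − (-2647) = -6287 cm⁻¹.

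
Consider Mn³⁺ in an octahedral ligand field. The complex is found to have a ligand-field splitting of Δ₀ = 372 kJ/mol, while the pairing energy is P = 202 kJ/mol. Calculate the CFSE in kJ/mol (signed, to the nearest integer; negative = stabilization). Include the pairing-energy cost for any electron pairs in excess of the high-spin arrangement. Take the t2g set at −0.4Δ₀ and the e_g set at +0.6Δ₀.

Mn sits in group 7; removing 3 electrons leaves Mn³⁺ with 7 − 3 = 4 d electrons.
Δ₀ > P, so pairing is preferred: the ground state is low-spin.
Filling d⁴ accordingly: t2g^4 e_g^0.
Orbital CFSE = -1.6Δ₀ = -1.6 × 372 = -595 kJ/mol.
Excess pairs vs high-spin: 1 − 0 = 1; pairing cost = +202 kJ/mol.
Net CFSE = -595 + 202 = -393 kJ/mol.

-393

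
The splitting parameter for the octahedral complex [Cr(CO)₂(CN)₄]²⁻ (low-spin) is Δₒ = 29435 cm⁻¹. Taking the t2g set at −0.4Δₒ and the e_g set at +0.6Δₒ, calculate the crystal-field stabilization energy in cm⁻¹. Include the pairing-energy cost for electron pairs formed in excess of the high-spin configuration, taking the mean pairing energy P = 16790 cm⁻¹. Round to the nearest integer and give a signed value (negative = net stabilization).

Ligand charges: 2×(+0) from CO and 4×(-1) from CN⁻ sum to -4; with overall charge -2, Cr is +2.
Cr is in group 6, so Cr²⁺ is d⁴ (6 − 2 = 4).
Electron filling gives t2g^4 e_g^0.
Orbital CFSE = 4(-0.4) + 0(0.6) = -1.6Δₒ = -1.6 × 29435 = -47096 cm⁻¹.
Pairing penalty: 1 pair vs 0 in the high-spin reference → 1 extra × P = 16790 cm⁻¹.
Net CFSE = -47096 + 16790 = -30306 cm⁻¹.

-30306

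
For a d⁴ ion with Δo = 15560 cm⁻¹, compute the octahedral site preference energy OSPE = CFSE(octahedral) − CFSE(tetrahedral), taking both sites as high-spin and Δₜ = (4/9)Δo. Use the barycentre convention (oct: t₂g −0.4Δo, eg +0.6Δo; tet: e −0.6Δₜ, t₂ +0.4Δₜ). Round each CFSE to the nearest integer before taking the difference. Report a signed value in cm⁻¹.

Octahedral (high-spin): t₂g³ eg¹, CFSE = 3(−0.4) + 1(+0.6) = -0.6Δo = -0.6 × 15560 = -9336 cm⁻¹.
Tetrahedral: e² t₂², CFSE = 2(−0.6) + 2(+0.4) = -0.4Δₜ = -0.4 × (4/9) × 15560 = -2766 cm⁻¹.
OSPE = CFSE(oct) − CFSE(tet) = -9336 − (-2766) = -6570 cm⁻¹.

-6570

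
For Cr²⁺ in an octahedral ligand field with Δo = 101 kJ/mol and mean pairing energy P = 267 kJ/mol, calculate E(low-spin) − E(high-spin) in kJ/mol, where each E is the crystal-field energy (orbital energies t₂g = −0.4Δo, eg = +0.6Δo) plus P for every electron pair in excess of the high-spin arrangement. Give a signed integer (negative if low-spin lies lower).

166

Cr sits in group 6; removing 2 electrons leaves Cr²⁺ with 6 − 2 = 4 d electrons.
High-spin: t₂g³ eg¹, CFSE = -0.6Δo = -61 kJ/mol.
For low-spin the configuration is t₂g⁴ eg⁰: orbital energy -1.6 × 101 = -162 kJ/mol, and 1 additional pair relative to high-spin adds 267 kJ/mol, giving 105 kJ/mol.
The difference is 105 − (-61) = 166 kJ/mol, so high-spin lies lower.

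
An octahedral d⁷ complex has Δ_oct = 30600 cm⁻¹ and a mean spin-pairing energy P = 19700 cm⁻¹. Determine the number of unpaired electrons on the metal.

1

Here Δ_oct > P (30600 > 19700), so the low-spin state is favoured.
That gives t₂g⁶ eg¹.
Unpaired electrons: 1.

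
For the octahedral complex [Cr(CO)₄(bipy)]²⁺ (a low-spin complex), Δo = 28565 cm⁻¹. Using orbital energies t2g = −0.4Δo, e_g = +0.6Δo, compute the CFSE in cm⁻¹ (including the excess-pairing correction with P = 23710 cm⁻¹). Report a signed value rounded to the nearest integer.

-21994

Ligand charges: 4×(+0) from CO and 1×(+0) from bipy sum to +0; with overall charge +2, Cr is +2.
Cr is in group 6, so Cr²⁺ is d⁴ (6 − 2 = 4).
Electron filling gives t2g^4 e_g^0.
Orbital CFSE = 4(-0.4) + 0(0.6) = -1.6Δo = -1.6 × 28565 = -45704 cm⁻¹.
Pairing penalty: 1 pair vs 0 in the high-spin reference → 1 extra × P = 23710 cm⁻¹.
Combining: -45704 + 23710 = -21994 cm⁻¹.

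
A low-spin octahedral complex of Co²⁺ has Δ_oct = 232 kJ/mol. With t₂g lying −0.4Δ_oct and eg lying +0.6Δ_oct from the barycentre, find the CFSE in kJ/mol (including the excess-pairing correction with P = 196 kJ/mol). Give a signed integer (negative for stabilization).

Co²⁺: group 9, so d-count = 9 − 2 = 7.
Configuration: t₂g⁶ eg¹.
The orbital stabilization is -1.8Δ_oct = -1.8 × 232 = -418 kJ/mol.
Pairing penalty: 3 pairs vs 2 in the high-spin reference → 1 extra × P = 196 kJ/mol.
Overall CFSE = -418 + 196 = -222 kJ/mol.

-222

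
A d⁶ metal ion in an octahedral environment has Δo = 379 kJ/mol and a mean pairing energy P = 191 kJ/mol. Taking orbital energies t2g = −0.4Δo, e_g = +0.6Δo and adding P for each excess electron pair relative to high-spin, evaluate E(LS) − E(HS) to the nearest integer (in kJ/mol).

High-spin: t2g^4 e_g^2, CFSE = -0.4Δo = -152 kJ/mol.
Low-spin: t2g^6 e_g^0, orbital CFSE = -2.4Δo = -910 kJ/mol; plus 2 excess pairs × P = +382 kJ/mol; total -528 kJ/mol.
The difference is -528 − (-152) = -376 kJ/mol, so low-spin lies lower.

-376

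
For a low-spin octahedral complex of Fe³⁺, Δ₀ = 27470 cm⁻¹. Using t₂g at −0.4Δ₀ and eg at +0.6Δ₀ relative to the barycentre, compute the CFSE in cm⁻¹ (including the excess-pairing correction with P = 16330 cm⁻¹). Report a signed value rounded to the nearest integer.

Fe³⁺: group 8, so d-count = 8 − 3 = 5.
The d⁵ electrons fill as t₂g⁵ eg⁰.
CFSE(orbital) = 5×(-0.4Δ₀) + 0×(0.6Δ₀) = -2.0Δ₀; with Δ₀ = 27470 cm⁻¹ that is -54940 cm⁻¹.
High-spin d⁵ would be t₂g³ eg² with 0 pairs; low-spin has 2, so 2 excess pairs cost +2P = +32660 cm⁻¹.
Overall CFSE = -54940 + 32660 = -22280 cm⁻¹.

-22280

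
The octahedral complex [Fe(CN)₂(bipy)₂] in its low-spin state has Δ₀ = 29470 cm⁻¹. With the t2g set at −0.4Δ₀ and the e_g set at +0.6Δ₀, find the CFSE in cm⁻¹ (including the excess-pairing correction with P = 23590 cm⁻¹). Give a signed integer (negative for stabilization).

Ligand charges: 2×(-1) from CN⁻ and 2×(+0) from bipy sum to -2; with overall charge +0, Fe is +2.
Fe²⁺: group 8, so d-count = 8 − 2 = 6.
The d⁶ electrons fill as t2g^6 e_g^0.
CFSE(orbital) = 6×(-0.4Δ₀) + 0×(0.6Δ₀) = -2.4Δ₀; with Δ₀ = 29470 cm⁻¹ that is -70728 cm⁻¹.
Relative to high-spin t2g^4 e_g^2 (1 paired), the low-spin configuration has 2 additional pairs, contributing +2 × 23590 = +47180 cm⁻¹.
Combining: -70728 + 47180 = -23548 cm⁻¹.

-23548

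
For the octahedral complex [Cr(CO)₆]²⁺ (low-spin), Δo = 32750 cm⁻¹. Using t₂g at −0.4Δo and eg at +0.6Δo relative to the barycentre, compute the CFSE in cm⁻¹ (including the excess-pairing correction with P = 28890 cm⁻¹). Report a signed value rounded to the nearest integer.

-23510

CO is neutral, so the +2 overall charge sits on Cr: oxidation state +2.
Cr²⁺: group 6, so d-count = 6 − 2 = 4.
Electron filling gives t₂g⁴ eg⁰.
CFSE(orbital) = 4×(-0.4Δo) + 0×(0.6Δo) = -1.6Δo; with Δo = 32750 cm⁻¹ that is -52400 cm⁻¹.
High-spin d⁴ would be t₂g³ eg¹ with 0 pairs; low-spin has 1, so 1 excess pair costs +1P = +28890 cm⁻¹.
Net CFSE = -52400 + 28890 = -23510 cm⁻¹.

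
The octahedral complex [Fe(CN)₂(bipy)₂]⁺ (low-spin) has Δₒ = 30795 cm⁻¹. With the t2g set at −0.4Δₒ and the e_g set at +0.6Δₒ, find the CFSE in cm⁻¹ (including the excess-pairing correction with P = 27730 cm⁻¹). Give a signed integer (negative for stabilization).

Ligand charges: 2×(-1) from CN⁻ and 2×(+0) from bipy sum to -2; with overall charge +1, Fe is +3.
Fe sits in group 8; removing 3 electrons leaves Fe³⁺ with 8 − 3 = 5 d electrons.
Configuration: t2g^5 e_g^0.
CFSE(orbital) = 5×(-0.4Δₒ) + 0×(0.6Δₒ) = -2.0Δₒ; with Δₒ = 30795 cm⁻¹ that is -61590 cm⁻¹.
Relative to high-spin t2g^3 e_g^2 (0 paired), the low-spin configuration has 2 additional pairs, contributing +2 × 27730 = +55460 cm⁻¹.
Overall CFSE = -61590 + 55460 = -6130 cm⁻¹.

-6130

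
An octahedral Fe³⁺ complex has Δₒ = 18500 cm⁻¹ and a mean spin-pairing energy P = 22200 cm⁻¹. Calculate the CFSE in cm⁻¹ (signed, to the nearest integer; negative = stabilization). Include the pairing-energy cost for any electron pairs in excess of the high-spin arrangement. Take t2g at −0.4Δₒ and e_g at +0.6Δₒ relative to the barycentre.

Group 8 minus oxidation state +3 gives a d⁵ configuration for Fe³⁺.
With Δₒ < P the complex is high-spin.
Configuration: t2g^3 e_g^2.
Orbital CFSE = 0.0Δₒ = 0.0 × 18500 = 0 cm⁻¹.
High-spin has no excess pairs, so no pairing correction applies.

0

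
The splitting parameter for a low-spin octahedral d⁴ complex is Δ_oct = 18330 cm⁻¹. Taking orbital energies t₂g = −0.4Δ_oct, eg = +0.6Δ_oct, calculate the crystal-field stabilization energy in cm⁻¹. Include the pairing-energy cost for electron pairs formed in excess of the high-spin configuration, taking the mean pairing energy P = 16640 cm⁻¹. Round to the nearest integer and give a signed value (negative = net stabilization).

-12688

Configuration: t₂g⁴ eg⁰.
Orbital CFSE = 4(-0.4) + 0(0.6) = -1.6Δ_oct = -1.6 × 18330 = -29328 cm⁻¹.
High-spin d⁴ would be t₂g³ eg¹ with 0 pairs; low-spin has 1, so 1 excess pair costs +1P = +16640 cm⁻¹.
Net CFSE = -29328 + 16640 = -12688 cm⁻¹.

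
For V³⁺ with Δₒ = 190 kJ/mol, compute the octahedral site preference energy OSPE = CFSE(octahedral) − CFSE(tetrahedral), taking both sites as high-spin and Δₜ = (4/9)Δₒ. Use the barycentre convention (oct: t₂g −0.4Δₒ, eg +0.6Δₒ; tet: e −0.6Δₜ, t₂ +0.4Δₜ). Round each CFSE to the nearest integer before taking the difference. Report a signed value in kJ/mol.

-51

V sits in group 5; removing 3 electrons leaves V³⁺ with 5 − 3 = 2 d electrons.
Octahedral (high-spin): t₂g² eg⁰, CFSE = 2(−0.4) + 0(+0.6) = -0.8Δₒ = -0.8 × 190 = -152 kJ/mol.
Tetrahedral e² t₂⁰ gives -1.2Δₜ = -1.2 × (4/9) × 190 = -101 kJ/mol.
Subtracting, OSPE = -152 − (-101) = -51 kJ/mol.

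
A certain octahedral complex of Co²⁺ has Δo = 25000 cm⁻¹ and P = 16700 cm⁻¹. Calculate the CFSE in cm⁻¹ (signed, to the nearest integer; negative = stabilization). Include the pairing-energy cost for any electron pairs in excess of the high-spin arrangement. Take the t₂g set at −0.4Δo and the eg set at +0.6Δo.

-28300

Group 9 minus oxidation state +2 gives a d⁷ configuration for Co²⁺.
Since Δo = 25000 cm⁻¹ > P = 16700 cm⁻¹, the complex adopts the low-spin configuration.
That gives t₂g⁶ eg¹.
Orbital CFSE = -1.8Δo = -1.8 × 25000 = -45000 cm⁻¹.
Excess pairs vs high-spin: 3 − 2 = 1; pairing cost = +16700 cm⁻¹.
Net CFSE = -45000 + 16700 = -28300 cm⁻¹.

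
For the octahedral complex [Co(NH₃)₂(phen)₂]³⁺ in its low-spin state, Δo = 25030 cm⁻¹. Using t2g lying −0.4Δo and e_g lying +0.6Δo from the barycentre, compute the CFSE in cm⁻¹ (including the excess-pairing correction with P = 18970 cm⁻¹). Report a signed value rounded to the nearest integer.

-22132

Ligand charges: 2×(+0) from NH₃ and 2×(+0) from phen sum to +0; with overall charge +3, Co is +3.
Co is in group 9, so Co³⁺ is d⁶ (9 − 3 = 6).
Configuration: t2g^6 e_g^0.
The orbital stabilization is -2.4Δo = -2.4 × 25030 = -60072 cm⁻¹.
Relative to high-spin t2g^4 e_g^2 (1 paired), the low-spin configuration has 2 additional pairs, contributing +2 × 18970 = +37940 cm⁻¹.
Net CFSE = -60072 + 37940 = -22132 cm⁻¹.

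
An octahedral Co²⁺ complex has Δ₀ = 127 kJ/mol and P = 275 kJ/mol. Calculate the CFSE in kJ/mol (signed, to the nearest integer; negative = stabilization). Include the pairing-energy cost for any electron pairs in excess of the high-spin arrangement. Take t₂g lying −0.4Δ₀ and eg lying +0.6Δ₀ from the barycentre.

Co is in group 9, so Co²⁺ is d⁷ (9 − 2 = 7).
Δ₀ < P, so pairing is avoided: the ground state is high-spin.
Configuration: t₂g⁵ eg².
Orbital CFSE = -0.8Δ₀ = -0.8 × 127 = -102 kJ/mol.
High-spin has no excess pairs, so no pairing correction applies.

-102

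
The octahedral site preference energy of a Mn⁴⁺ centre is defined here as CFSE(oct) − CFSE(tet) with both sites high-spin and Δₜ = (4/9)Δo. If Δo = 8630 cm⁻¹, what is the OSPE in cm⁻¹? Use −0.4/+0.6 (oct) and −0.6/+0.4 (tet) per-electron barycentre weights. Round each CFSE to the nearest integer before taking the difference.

Mn sits in group 7; removing 4 electrons leaves Mn⁴⁺ with 7 − 4 = 3 d electrons.
In an octahedral site d³ (HS) is t₂g³ eg⁰, giving CFSE(oct) = -1.2Δo = -10356 cm⁻¹.
Tetrahedral e² t₂¹ gives -0.8Δₜ = -0.8 × (4/9) × 8630 = -3068 cm⁻¹.
Subtracting, OSPE = -10356 − (-3068) = -7288 cm⁻¹.

-7288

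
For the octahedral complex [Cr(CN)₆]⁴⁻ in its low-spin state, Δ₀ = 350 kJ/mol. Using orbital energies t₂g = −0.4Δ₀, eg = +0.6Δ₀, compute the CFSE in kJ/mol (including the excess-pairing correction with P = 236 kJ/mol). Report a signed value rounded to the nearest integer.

-324

Each CN⁻ contributes -1; 6 × (-1) = -6. With overall charge -4, Cr is in the +2 oxidation state.
Cr is in group 6, so Cr²⁺ is d⁴ (6 − 2 = 4).
The d⁴ electrons fill as t₂g⁴ eg⁰.
The orbital stabilization is -1.6Δ₀ = -1.6 × 350 = -560 kJ/mol.
High-spin d⁴ would be t₂g³ eg¹ with 0 pairs; low-spin has 1, so 1 excess pair costs +1P = +236 kJ/mol.
Overall CFSE = -560 + 236 = -324 kJ/mol.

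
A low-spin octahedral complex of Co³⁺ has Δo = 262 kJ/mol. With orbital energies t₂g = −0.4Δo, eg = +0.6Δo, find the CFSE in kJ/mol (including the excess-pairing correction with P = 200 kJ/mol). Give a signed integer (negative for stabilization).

Co sits in group 9; removing 3 electrons leaves Co³⁺ with 9 − 3 = 6 d electrons.
Electron filling gives t₂g⁶ eg⁰.
CFSE(orbital) = 6×(-0.4Δo) + 0×(0.6Δo) = -2.4Δo; with Δo = 262 kJ/mol that is -629 kJ/mol.
Relative to high-spin t₂g⁴ eg² (1 paired), the low-spin configuration has 2 additional pairs, contributing +2 × 200 = +400 kJ/mol.
Overall CFSE = -629 + 400 = -229 kJ/mol.

-229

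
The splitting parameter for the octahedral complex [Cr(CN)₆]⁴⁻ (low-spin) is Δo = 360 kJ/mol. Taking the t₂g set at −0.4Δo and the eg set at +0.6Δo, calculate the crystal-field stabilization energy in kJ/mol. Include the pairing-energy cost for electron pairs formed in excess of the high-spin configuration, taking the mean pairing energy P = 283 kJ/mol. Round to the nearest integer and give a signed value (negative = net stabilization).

Each CN⁻ contributes -1; 6 × (-1) = -6. With overall charge -4, Cr is in the +2 oxidation state.
Group 6 minus oxidation state +2 gives a d⁴ configuration for Cr²⁺.
Configuration: t₂g⁴ eg⁰.
The orbital stabilization is -1.6Δo = -1.6 × 360 = -576 kJ/mol.
High-spin d⁴ would be t₂g³ eg¹ with 0 pairs; low-spin has 1, so 1 excess pair costs +1P = +283 kJ/mol.
Overall CFSE = -576 + 283 = -293 kJ/mol.

-293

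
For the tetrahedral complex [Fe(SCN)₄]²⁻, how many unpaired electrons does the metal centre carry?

4

Each SCN⁻ contributes -1; 4 × (-1) = -4. With overall charge -2, Fe is in the +2 oxidation state.
Group 8 minus oxidation state +2 gives a d⁶ configuration for Fe²⁺.
Tetrahedral fields are weak (Δₜ ≈ 4/9 Δₒ), so electrons fill high-spin.
Configuration: e^3 t2^3, giving 4 unpaired electrons.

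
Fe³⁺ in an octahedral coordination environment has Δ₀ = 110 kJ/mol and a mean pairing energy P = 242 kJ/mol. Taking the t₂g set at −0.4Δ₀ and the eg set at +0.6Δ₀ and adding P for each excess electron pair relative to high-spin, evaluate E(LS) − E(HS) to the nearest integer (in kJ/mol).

264

Fe³⁺: group 8, so d-count = 8 − 3 = 5.
High-spin d⁵ fills as t₂g³ eg² with CFSE 3(−0.4) + 2(+0.6) = 0.0Δ₀ = 0 kJ/mol.
Low-spin t₂g⁵ eg⁰ gives -2.0Δ₀ = -220 kJ/mol, but forming 2 extra pairs costs 2P = 484 kJ/mol, so E(LS) = -220 + 484 = 264 kJ/mol.
Thus E(LS) − E(HS) = 264 kJ/mol.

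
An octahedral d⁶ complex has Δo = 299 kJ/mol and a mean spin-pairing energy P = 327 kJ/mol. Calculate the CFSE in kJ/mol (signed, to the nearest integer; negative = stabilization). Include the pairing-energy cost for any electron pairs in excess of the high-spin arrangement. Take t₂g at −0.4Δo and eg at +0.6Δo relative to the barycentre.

Δo < P, so pairing is avoided: the ground state is high-spin.
Configuration: t₂g⁴ eg².
Orbital CFSE = -0.4Δo = -0.4 × 299 = -120 kJ/mol.
High-spin has no excess pairs, so no pairing correction applies.

-120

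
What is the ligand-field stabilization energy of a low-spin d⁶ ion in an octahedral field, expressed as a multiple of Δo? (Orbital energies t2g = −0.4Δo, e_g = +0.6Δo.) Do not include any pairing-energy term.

Configuration: t2g^6 e_g^0.
CFSE = 6(-0.4Δo) + 0(0.6Δo) = -2.4Δo + 0.0Δo = -2.4Δo.

-2.4 Δo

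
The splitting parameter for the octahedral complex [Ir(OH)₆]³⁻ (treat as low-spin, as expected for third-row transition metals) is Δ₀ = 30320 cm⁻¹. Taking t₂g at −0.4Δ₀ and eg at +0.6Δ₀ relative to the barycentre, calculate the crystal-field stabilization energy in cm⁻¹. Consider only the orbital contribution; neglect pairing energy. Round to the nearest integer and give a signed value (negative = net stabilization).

-72768

Each OH⁻ contributes -1; 6 × (-1) = -6. With overall charge -3, Ir is in the +3 oxidation state.
Ir sits in group 9; removing 3 electrons leaves Ir³⁺ with 9 − 3 = 6 d electrons.
The d⁶ electrons fill as t₂g⁶ eg⁰.
Orbital CFSE = 6(-0.4) + 0(0.6) = -2.4Δ₀ = -2.4 × 30320 = -72768 cm⁻¹.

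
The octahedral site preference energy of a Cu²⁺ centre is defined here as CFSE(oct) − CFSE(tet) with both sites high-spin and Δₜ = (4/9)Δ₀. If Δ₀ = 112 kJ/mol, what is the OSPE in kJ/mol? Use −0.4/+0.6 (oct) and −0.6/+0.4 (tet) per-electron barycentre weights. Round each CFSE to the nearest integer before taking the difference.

Cu is in group 11, so Cu²⁺ is d⁹ (11 − 2 = 9).
In an octahedral site d⁹ (HS) is t2g^6 e_g^3, giving CFSE(oct) = -0.6Δ₀ = -67 kJ/mol.
Tetrahedral e^4 t2^5 gives -0.4Δₜ = -0.4 × (4/9) × 112 = -20 kJ/mol.
Subtracting, OSPE = -67 − (-20) = -47 kJ/mol.

-47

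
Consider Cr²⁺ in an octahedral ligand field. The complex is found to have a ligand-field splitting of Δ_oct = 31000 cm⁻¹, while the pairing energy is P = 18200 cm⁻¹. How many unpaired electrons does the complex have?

2

Cr is in group 6, so Cr²⁺ is d⁴ (6 − 2 = 4).
Since Δ_oct = 31000 cm⁻¹ > P = 18200 cm⁻¹, the complex adopts the low-spin configuration.
Configuration: t2g^4 e_g^0.
Unpaired electrons: 2.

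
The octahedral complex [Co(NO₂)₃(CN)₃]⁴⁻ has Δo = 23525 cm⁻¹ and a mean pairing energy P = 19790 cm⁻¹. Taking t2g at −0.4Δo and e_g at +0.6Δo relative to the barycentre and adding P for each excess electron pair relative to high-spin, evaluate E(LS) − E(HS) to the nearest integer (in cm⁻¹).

-3735

Ligand charges: 3×(-1) from NO₂⁻ and 3×(-1) from CN⁻ sum to -6; with overall charge -4, Co is +2.
Co is in group 9, so Co²⁺ is d⁷ (9 − 2 = 7).
High-spin d⁷ fills as t2g^5 e_g^2 with CFSE 5(−0.4) + 2(+0.6) = -0.8Δo = -18820 cm⁻¹.
For low-spin the configuration is t2g^6 e_g^1: orbital energy -1.8 × 23525 = -42345 cm⁻¹, and 1 additional pair relative to high-spin adds 19790 cm⁻¹, giving -22555 cm⁻¹.
The difference is -22555 − (-18820) = -3735 cm⁻¹, so low-spin lies lower.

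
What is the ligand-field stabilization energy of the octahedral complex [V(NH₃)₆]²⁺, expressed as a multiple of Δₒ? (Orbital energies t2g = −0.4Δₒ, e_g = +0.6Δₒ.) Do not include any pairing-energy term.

-1.2 Δₒ

NH₃ is neutral, so the +2 overall charge sits on V: oxidation state +2.
V sits in group 5; removing 2 electrons leaves V²⁺ with 5 − 2 = 3 d electrons.
Configuration: t2g^3 e_g^0.
CFSE = 3(-0.4Δₒ) + 0(0.6Δₒ) = -1.2Δₒ + 0.0Δₒ = -1.2Δₒ.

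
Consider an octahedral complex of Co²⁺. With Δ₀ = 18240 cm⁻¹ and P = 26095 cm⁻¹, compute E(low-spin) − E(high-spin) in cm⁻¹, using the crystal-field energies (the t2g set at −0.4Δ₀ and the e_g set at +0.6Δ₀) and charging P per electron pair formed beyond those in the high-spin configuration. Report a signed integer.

7855

Co²⁺: group 9, so d-count = 9 − 2 = 7.
In the high-spin limit (t2g^5 e_g^2) the orbital term is -0.8Δ₀ = -14592 cm⁻¹, with no excess pairing.
For low-spin the configuration is t2g^6 e_g^1: orbital energy -1.8 × 18240 = -32832 cm⁻¹, and 1 additional pair relative to high-spin adds 26095 cm⁻¹, giving -6737 cm⁻¹.
The difference is -6737 − (-14592) = 7855 cm⁻¹, so high-spin lies lower.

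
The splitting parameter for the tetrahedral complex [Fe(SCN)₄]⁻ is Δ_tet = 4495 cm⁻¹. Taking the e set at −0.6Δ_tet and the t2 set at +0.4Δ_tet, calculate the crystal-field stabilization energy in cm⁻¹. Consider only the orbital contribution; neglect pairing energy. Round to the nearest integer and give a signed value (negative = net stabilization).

Each SCN⁻ contributes -1; 4 × (-1) = -4. With overall charge -1, Fe is in the +3 oxidation state.
Fe sits in group 8; removing 3 electrons leaves Fe³⁺ with 8 − 3 = 5 d electrons.
With tetrahedral geometry the complex is necessarily high-spin.
Electron filling gives e^2 t2^3.
The orbital stabilization is 0.0Δ_tet = 0.0 × 4495 = 0 cm⁻¹.

0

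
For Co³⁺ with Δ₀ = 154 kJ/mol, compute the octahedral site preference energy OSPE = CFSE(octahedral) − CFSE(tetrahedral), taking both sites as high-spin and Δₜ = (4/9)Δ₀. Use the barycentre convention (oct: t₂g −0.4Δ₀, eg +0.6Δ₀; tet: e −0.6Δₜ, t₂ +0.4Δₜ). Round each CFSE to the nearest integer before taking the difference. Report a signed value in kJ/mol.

Co³⁺: group 9, so d-count = 9 − 3 = 6.
In an octahedral site d⁶ (HS) is t₂g⁴ eg², giving CFSE(oct) = -0.4Δ₀ = -62 kJ/mol.
Tetrahedral e³ t₂³ gives -0.6Δₜ = -0.6 × (4/9) × 154 = -41 kJ/mol.
OSPE = CFSE(oct) − CFSE(tet) = -62 − (-41) = -21 kJ/mol.

-21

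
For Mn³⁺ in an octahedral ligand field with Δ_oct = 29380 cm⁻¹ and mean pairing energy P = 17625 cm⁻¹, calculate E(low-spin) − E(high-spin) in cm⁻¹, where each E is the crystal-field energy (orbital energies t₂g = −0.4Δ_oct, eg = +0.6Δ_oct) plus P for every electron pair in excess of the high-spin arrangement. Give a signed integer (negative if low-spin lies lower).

-11755

Mn³⁺: group 7, so d-count = 7 − 3 = 4.
In the high-spin limit (t₂g³ eg¹) the orbital term is -0.6Δ_oct = -17628 cm⁻¹, with no excess pairing.
Low-spin t₂g⁴ eg⁰ gives -1.6Δ_oct = -47008 cm⁻¹, but forming 1 extra pair costs 1P = 17625 cm⁻¹, so E(LS) = -47008 + 17625 = -29383 cm⁻¹.
The difference is -29383 − (-17628) = -11755 cm⁻¹, so low-spin lies lower.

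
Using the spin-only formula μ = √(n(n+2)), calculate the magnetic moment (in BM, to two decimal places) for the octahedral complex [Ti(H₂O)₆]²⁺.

2.83 BM

H₂O is neutral, so the +2 overall charge sits on Ti: oxidation state +2.
Ti²⁺: group 4, so d-count = 4 − 2 = 2.
Configuration: t2g^2 e_g^0 → 2 unpaired electrons.
μ(spin-only) = √[2(2+2)] = √8 ≈ 2.83 BM.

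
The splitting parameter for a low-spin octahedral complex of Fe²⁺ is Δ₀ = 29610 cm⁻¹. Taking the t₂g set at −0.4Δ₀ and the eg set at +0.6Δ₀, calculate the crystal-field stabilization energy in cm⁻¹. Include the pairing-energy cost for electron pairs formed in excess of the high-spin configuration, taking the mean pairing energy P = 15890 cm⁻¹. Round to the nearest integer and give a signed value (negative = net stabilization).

Group 8 minus oxidation state +2 gives a d⁶ configuration for Fe²⁺.
The d⁶ electrons fill as t₂g⁶ eg⁰.
CFSE(orbital) = 6×(-0.4Δ₀) + 0×(0.6Δ₀) = -2.4Δ₀; with Δ₀ = 29610 cm⁻¹ that is -71064 cm⁻¹.
High-spin d⁶ would be t₂g⁴ eg² with 1 pair; low-spin has 3, so 2 excess pairs cost +2P = +31780 cm⁻¹.
Overall CFSE = -71064 + 31780 = -39284 cm⁻¹.

-39284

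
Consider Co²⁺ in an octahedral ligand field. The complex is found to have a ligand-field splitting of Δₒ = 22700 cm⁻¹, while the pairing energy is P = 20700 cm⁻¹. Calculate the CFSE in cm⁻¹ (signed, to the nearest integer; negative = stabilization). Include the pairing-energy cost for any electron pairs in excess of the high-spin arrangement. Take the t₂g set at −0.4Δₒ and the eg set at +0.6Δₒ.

-20160

Co is in group 9, so Co²⁺ is d⁷ (9 − 2 = 7).
With Δₒ > P the complex is low-spin.
That gives t₂g⁶ eg¹.
Orbital CFSE = -1.8Δₒ = -1.8 × 22700 = -40860 cm⁻¹.
Excess pairs vs high-spin: 3 − 2 = 1; pairing cost = +20700 cm⁻¹.
Net CFSE = -40860 + 20700 = -20160 cm⁻¹.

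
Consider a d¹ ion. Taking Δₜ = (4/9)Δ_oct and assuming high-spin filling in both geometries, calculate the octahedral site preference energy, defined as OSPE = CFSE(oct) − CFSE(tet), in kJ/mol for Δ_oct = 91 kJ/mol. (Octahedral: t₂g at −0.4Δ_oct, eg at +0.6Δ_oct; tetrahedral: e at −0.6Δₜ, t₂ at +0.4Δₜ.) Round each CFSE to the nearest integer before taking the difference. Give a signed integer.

-12

In an octahedral site d¹ (HS) is t₂g¹ eg⁰, giving CFSE(oct) = -0.4Δ_oct = -36 kJ/mol.
Tetrahedral: e¹ t₂⁰, CFSE = 1(−0.6) + 0(+0.4) = -0.6Δₜ = -0.6 × (4/9) × 91 = -24 kJ/mol.
Subtracting, OSPE = -36 − (-24) = -12 kJ/mol.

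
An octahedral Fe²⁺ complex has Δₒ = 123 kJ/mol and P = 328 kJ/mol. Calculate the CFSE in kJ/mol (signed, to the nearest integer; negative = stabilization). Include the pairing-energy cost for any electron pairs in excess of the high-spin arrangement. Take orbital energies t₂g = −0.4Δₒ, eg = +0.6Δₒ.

Fe sits in group 8; removing 2 electrons leaves Fe²⁺ with 8 − 2 = 6 d electrons.
Δₒ < P, so pairing is avoided: the ground state is high-spin.
Filling d⁶ accordingly: t₂g⁴ eg².
Orbital CFSE = -0.4Δₒ = -0.4 × 123 = -49 kJ/mol.
High-spin has no excess pairs, so no pairing correction applies.

-49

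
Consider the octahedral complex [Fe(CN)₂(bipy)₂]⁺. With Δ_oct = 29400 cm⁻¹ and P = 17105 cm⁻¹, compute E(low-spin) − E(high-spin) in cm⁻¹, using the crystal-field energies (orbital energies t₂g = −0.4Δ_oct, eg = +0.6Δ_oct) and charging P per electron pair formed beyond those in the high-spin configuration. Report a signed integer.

Ligand charges: 2×(-1) from CN⁻ and 2×(+0) from bipy sum to -2; with overall charge +1, Fe is +3.
Fe³⁺: group 8, so d-count = 8 − 3 = 5.
High-spin: t₂g³ eg², CFSE = 0.0Δ_oct = 0 cm⁻¹.
Low-spin: t₂g⁵ eg⁰, orbital CFSE = -2.0Δ_oct = -58800 cm⁻¹; plus 2 excess pairs × P = +34210 cm⁻¹; total -24590 cm⁻¹.
E(LS) − E(HS) = -24590 − (0) = -24590 cm⁻¹.

-24590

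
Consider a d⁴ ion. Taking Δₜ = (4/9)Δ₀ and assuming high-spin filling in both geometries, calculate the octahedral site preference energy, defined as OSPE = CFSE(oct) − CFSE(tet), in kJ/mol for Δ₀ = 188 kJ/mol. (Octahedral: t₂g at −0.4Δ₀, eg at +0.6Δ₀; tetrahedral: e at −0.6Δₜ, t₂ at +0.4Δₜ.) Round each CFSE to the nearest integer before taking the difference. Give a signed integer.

-80

Octahedral (high-spin): t₂g³ eg¹, CFSE = 3(−0.4) + 1(+0.6) = -0.6Δ₀ = -0.6 × 188 = -113 kJ/mol.
Tetrahedral e² t₂² gives -0.4Δₜ = -0.4 × (4/9) × 188 = -33 kJ/mol.
Subtracting, OSPE = -113 − (-33) = -80 kJ/mol.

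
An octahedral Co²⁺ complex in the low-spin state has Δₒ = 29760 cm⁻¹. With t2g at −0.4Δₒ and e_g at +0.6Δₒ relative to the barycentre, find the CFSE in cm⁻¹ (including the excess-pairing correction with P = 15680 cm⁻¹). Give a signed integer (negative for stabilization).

-37888

Co sits in group 9; removing 2 electrons leaves Co²⁺ with 9 − 2 = 7 d electrons.
The d⁷ electrons fill as t2g^6 e_g^1.
Orbital CFSE = 6(-0.4) + 1(0.6) = -1.8Δₒ = -1.8 × 29760 = -53568 cm⁻¹.
Pairing penalty: 3 pairs vs 2 in the high-spin reference → 1 extra × P = 15680 cm⁻¹.
Combining: -53568 + 15680 = -37888 cm⁻¹.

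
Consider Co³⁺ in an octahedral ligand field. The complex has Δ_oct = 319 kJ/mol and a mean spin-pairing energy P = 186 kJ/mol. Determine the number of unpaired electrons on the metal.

Co is in group 9, so Co³⁺ is d⁶ (9 − 3 = 6).
With Δ_oct > P the complex is low-spin.
Filling d⁶ accordingly: t₂g⁶ eg⁰.
Unpaired electrons: 0.

0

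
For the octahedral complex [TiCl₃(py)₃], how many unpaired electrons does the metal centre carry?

1

Ligand charges: 3×(-1) from Cl⁻ and 3×(+0) from py sum to -3; with overall charge +0, Ti is +3.
Group 4 minus oxidation state +3 gives a d¹ configuration for Ti³⁺.
Configuration: t2g^1 e_g^0, giving 1 unpaired electron.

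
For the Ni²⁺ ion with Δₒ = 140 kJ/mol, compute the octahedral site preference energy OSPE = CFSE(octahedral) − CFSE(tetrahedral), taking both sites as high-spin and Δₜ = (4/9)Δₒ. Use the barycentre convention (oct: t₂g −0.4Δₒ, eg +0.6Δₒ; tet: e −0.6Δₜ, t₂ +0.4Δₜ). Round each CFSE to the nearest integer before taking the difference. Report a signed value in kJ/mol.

Ni²⁺: group 10, so d-count = 10 − 2 = 8.
In an octahedral site d⁸ (HS) is t₂g⁶ eg², giving CFSE(oct) = -1.2Δₒ = -168 kJ/mol.
In a tetrahedral site the filling is e⁴ t₂⁴: CFSE(tet) = -0.8Δₜ = -0.8 × (4/9)(140) = -50 kJ/mol.
OSPE = CFSE(oct) − CFSE(tet) = -168 − (-50) = -118 kJ/mol.

-118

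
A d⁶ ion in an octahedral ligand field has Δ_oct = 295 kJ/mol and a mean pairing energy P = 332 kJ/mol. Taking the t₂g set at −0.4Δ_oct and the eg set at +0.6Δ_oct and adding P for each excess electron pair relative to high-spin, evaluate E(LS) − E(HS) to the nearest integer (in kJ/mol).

74

High-spin: t₂g⁴ eg², CFSE = -0.4Δ_oct = -118 kJ/mol.
For low-spin the configuration is t₂g⁶ eg⁰: orbital energy -2.4 × 295 = -708 kJ/mol, and 2 additional pairs relative to high-spin add 664 kJ/mol, giving -44 kJ/mol.
E(LS) − E(HS) = -44 − (-118) = 74 kJ/mol.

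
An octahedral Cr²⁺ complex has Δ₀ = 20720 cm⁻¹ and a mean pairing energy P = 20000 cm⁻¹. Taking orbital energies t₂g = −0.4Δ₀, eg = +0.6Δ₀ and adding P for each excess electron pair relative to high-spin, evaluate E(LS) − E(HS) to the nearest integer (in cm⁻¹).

Cr²⁺: group 6, so d-count = 6 − 2 = 4.
High-spin d⁴ fills as t₂g³ eg¹ with CFSE 3(−0.4) + 1(+0.6) = -0.6Δ₀ = -12432 cm⁻¹.
Low-spin: t₂g⁴ eg⁰, orbital CFSE = -1.6Δ₀ = -33152 cm⁻¹; plus 1 excess pair × P = +20000 cm⁻¹; total -13152 cm⁻¹.
E(LS) − E(HS) = -13152 − (-12432) = -720 cm⁻¹.

-720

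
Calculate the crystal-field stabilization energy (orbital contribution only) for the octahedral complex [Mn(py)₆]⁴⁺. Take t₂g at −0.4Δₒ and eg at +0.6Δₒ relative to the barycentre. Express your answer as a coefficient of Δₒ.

py is neutral, so the +4 overall charge sits on Mn: oxidation state +4.
Group 7 minus oxidation state +4 gives a d³ configuration for Mn⁴⁺.
Configuration: t₂g³ eg⁰.
CFSE = 3(-0.4Δₒ) + 0(0.6Δₒ) = -1.2Δₒ + 0.0Δₒ = -1.2Δₒ.

-1.2 Δₒ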